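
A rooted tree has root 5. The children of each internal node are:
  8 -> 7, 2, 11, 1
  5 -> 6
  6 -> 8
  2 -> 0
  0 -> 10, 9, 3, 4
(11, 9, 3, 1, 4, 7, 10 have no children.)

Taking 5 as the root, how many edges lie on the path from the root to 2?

3

5 → 6 → 8 → 2 — 3 edges.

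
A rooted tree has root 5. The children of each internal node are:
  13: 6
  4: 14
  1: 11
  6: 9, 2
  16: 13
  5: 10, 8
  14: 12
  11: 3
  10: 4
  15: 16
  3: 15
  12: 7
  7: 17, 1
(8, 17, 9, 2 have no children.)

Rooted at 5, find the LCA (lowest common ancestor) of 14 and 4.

Path 14→root: 14 4 10 5; path 4→root: 4 10 5.
First common node: 4.

4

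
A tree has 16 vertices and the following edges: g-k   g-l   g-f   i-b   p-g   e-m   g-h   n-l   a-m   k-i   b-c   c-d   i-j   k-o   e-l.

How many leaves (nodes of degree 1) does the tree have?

8

The leaves are a, d, f, h, j, n, o, p.
That is 8 leaves.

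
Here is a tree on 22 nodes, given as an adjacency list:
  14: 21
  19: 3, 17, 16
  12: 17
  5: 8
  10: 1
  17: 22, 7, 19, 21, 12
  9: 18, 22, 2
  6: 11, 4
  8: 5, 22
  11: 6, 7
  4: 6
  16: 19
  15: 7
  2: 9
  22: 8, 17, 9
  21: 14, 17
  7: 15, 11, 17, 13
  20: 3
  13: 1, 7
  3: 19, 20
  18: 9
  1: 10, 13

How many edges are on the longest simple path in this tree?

7

A longest path is 10-1-13-7-17-22-9-18, with 7 edges.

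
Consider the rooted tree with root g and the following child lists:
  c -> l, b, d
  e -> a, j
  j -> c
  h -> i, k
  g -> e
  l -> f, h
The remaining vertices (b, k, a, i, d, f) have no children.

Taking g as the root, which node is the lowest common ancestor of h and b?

c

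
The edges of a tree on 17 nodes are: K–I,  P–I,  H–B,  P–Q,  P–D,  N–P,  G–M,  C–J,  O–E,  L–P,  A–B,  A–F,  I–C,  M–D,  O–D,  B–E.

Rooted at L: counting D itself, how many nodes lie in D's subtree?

9

Descendants of D (including itself): D, O, M, E, G, B, H, A, F. That's 9.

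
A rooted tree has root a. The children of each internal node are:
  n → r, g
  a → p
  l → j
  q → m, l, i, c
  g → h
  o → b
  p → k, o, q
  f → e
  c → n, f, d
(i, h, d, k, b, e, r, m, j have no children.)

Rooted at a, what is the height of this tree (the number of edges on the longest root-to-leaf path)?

6

h sits deepest: a – p – q – c – n – g – h — 6 edges from the root.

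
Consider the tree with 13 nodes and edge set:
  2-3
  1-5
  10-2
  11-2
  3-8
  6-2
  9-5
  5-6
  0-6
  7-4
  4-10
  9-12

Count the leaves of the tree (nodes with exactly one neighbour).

Exactly 6 nodes have a single neighbour: 0, 1, 7, 8, 11, 12.

6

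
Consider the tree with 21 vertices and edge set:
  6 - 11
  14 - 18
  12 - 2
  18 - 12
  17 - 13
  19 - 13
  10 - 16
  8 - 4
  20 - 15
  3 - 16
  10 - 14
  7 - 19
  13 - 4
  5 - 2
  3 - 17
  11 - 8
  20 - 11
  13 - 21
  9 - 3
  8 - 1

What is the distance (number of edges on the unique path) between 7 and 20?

6

The path is 7 - 19 - 13 - 4 - 8 - 11 - 20, which has 6 edges.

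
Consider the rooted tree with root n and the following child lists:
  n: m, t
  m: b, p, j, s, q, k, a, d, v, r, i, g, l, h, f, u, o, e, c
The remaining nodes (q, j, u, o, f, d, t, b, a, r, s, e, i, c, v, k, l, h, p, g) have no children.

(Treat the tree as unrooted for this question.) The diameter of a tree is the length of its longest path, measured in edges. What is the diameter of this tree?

A longest path is t–n–m–l, with 3 edges.

3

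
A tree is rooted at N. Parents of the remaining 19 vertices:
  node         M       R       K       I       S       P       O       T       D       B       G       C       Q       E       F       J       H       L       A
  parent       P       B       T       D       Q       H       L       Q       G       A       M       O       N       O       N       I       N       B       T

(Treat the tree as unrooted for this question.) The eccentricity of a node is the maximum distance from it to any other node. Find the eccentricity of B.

11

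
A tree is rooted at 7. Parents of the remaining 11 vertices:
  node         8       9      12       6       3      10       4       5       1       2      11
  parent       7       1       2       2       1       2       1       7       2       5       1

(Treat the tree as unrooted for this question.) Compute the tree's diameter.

5

A longest path is 11 - 1 - 2 - 5 - 7 - 8, with 5 edges.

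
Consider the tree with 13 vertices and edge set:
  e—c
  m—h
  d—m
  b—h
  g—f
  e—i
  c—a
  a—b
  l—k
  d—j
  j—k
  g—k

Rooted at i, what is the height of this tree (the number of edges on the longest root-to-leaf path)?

A deepest node is f, reached by i → e → c → a → b → h → m → d → j → k → g → f.
That path has 11 edges, so the height is 11.

11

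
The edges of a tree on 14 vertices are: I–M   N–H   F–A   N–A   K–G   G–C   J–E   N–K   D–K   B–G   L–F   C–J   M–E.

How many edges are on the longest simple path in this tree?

10

A longest path is L–F–A–N–K–G–C–J–E–M–I, with 10 edges.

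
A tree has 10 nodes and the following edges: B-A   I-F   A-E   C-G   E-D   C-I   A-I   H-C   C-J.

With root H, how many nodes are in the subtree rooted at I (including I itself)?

The subtree rooted at I contains: I, A, F, E, B, D — 6 nodes.

6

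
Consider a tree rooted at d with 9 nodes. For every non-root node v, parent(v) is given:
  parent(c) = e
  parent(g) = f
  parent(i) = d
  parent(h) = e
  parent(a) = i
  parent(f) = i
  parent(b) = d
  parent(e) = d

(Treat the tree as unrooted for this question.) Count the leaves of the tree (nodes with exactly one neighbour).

The leaves are a, b, c, g, h.
That is 5 leaves.

5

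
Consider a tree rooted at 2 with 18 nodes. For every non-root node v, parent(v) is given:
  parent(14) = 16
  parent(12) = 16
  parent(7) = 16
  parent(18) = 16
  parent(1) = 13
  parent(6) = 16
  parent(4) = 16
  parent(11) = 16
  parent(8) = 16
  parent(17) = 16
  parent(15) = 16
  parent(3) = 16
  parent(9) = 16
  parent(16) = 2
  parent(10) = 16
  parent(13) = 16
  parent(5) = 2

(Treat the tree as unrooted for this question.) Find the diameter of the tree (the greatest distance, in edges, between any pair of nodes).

4

BFS from 5 reaches 1 last, at distance 4; BFS from 1 confirms no node is farther.
Path: 5 – 2 – 16 – 13 – 1.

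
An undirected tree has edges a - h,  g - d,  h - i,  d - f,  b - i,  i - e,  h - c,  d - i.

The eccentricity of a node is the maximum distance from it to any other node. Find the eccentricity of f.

A farthest node from f is c (a also at distance 4).
The path f-d-i-h-c has 4 edges.

4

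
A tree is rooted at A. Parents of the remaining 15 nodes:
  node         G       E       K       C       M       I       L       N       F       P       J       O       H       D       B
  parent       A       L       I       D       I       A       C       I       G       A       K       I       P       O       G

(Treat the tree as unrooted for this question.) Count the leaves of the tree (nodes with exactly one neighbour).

Exactly 7 nodes have a single neighbour: B, E, F, H, J, M, N.

7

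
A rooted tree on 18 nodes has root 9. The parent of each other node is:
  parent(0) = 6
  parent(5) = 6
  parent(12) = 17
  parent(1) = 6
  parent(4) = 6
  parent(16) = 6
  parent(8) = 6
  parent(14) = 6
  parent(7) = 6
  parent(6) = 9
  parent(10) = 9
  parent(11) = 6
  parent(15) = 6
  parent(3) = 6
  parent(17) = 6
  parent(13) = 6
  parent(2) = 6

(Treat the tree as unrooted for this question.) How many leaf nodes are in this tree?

Exactly 15 nodes have a single neighbour: 0, 1, 2, 3, 4, 5, 7, 8, 10, 11, 12, 13, 14, 15, 16.

15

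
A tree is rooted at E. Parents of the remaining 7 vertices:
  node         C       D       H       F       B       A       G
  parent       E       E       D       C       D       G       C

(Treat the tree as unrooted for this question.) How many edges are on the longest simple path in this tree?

5

Starting from H, a farthest node is A at distance 5.
One longest path: H–D–E–C–G–A.
So the diameter is 5.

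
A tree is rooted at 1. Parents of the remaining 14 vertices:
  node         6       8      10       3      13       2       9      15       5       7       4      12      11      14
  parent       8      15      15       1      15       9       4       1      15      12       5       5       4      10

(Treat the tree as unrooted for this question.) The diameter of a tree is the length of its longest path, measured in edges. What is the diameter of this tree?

A longest path is 2 – 9 – 4 – 5 – 15 – 10 – 14, with 6 edges.

6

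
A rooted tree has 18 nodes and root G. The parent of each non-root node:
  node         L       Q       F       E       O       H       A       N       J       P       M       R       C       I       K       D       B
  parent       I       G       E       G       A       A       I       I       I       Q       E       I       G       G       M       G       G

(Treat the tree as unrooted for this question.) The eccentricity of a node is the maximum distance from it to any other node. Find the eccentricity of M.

5

A farthest node from M is H (O also at distance 5).
The path M–E–G–I–A–H has 5 edges.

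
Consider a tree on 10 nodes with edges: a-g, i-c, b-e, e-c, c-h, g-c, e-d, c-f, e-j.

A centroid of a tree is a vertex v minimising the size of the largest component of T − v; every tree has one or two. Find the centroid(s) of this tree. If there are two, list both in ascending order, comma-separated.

Delete c: the remaining components have sizes 4, 2, 1, 1, 1. Max 4 ≤ 5, so c is a centroid.
No neighbour of c does as well, so c is the unique centroid.

c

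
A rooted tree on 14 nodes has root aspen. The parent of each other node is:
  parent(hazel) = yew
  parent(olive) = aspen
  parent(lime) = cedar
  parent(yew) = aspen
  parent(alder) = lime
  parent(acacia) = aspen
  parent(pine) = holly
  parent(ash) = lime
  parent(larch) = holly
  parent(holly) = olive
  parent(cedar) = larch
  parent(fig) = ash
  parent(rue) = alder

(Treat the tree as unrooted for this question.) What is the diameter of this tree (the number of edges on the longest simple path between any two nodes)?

9

Starting from hazel, a farthest node is fig at distance 9.
One longest path: hazel–yew–aspen–olive–holly–larch–cedar–lime–ash–fig.
So the diameter is 9.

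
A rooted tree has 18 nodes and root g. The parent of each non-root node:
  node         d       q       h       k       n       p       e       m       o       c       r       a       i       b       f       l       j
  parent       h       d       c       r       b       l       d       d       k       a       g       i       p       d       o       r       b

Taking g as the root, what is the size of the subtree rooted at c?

The subtree rooted at c contains: c, h, d, b, q, m, e, j, n — 9 nodes.

9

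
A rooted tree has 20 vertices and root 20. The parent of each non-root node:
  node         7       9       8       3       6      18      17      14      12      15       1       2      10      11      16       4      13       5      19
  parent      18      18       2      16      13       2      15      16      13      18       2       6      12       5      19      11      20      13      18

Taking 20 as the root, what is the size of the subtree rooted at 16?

The subtree rooted at 16 contains: 16, 14, 3 — 3 nodes.

3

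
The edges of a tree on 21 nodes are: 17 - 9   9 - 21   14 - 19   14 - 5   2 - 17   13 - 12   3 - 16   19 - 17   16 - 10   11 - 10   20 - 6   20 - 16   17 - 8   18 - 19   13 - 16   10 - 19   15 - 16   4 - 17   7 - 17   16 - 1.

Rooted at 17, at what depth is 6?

5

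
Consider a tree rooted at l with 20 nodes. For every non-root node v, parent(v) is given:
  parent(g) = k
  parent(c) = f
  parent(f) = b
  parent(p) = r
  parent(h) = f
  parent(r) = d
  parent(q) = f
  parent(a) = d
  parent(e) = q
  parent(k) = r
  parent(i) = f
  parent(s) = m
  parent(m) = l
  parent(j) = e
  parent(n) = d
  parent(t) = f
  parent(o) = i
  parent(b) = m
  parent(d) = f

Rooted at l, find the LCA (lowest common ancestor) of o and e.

f

Path o→root: o i f b m l; path e→root: e q f b m l.
First common node: f.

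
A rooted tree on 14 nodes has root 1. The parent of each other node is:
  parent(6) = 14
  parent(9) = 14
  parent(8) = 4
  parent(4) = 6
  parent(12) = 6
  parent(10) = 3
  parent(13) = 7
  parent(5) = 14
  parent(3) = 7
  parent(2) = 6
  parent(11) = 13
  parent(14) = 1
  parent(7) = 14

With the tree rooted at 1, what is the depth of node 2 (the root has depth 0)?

3

Path from 1 to 2: 1 → 14 → 6 → 2, which has 3 edges.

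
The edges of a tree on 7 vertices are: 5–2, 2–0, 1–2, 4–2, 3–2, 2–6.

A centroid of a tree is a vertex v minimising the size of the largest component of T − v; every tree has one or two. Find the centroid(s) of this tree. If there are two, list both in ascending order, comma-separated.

Removing 2 splits the tree into components of sizes 1, 1, 1, 1, 1, 1; the largest is 1 ≤ ⌊7/2⌋ = 3.
No neighbour of 2 does as well, so 2 is the unique centroid.

2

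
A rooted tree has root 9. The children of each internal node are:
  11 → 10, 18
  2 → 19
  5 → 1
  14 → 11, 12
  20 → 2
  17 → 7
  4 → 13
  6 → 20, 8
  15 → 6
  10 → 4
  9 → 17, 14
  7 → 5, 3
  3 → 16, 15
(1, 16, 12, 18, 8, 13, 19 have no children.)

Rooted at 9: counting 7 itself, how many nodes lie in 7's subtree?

Descendants of 7 (including itself): 7, 5, 3, 1, 16, 15, 6, 8, 20, 2, 19. That's 11.

11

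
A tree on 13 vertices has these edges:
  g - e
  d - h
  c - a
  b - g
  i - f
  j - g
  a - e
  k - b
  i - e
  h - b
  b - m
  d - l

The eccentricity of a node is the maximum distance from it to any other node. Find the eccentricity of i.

6

Distances from i peak at 6, attained at l.
i–e–g–b–h–d–l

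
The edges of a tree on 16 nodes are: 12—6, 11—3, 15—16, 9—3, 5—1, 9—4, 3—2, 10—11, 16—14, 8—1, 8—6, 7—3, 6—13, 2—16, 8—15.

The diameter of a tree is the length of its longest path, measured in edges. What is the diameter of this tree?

BFS from 4 reaches 12 last, at distance 8; BFS from 12 confirms no node is farther.
Path: 4 - 9 - 3 - 2 - 16 - 15 - 8 - 6 - 12.

8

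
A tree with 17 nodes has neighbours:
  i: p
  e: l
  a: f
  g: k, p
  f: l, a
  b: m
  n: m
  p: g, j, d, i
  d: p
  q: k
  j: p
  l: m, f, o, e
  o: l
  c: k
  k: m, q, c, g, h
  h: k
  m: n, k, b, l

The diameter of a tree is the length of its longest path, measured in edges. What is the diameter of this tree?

BFS from a reaches d last, at distance 7; BFS from d confirms no node is farther.
Path: a–f–l–m–k–g–p–d.

7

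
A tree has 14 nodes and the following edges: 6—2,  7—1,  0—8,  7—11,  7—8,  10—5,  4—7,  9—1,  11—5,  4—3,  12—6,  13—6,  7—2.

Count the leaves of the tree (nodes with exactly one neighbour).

6

The leaves are 0, 3, 9, 10, 12, 13.
That is 6 leaves.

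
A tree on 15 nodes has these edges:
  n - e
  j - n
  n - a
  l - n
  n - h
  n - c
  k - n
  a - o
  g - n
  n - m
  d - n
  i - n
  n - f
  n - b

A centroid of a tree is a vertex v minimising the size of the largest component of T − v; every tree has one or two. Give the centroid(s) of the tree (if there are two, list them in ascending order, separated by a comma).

n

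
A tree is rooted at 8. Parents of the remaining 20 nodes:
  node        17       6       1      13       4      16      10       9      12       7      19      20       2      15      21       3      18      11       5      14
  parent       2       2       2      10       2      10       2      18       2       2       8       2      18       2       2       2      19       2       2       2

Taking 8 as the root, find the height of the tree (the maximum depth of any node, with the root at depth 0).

A deepest node is 13, reached by 8 → 19 → 18 → 2 → 10 → 13.
That path has 5 edges, so the height is 5.

5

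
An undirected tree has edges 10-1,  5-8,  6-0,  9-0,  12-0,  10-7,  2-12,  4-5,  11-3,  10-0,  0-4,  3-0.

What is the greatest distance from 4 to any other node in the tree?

3

Distances from 4 peak at 3, attained at 11 (2, 7, 1 also at distance 3).
4-0-3-11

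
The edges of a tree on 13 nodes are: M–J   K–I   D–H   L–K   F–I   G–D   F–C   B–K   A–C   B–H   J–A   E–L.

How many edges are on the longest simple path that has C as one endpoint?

7

The node farthest from C is G, via C-F-I-K-B-H-D-G — 7 edges.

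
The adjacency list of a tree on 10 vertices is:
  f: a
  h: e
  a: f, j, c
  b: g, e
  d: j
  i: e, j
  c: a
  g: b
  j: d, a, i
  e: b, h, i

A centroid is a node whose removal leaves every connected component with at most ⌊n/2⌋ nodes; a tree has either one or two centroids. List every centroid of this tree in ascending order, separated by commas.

Delete i: the remaining components have sizes 5, 4. Max 5 ≤ 5, so i is a centroid.
j is adjacent to i and is also a centroid (the largest component after removing it is likewise 5).

i, j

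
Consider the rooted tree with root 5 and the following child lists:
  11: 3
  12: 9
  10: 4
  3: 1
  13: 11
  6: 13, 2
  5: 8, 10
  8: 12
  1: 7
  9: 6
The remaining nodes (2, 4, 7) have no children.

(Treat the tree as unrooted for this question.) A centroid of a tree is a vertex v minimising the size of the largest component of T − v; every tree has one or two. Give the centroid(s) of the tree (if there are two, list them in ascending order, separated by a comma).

Delete 6: the remaining components have sizes 6, 5, 1. Max 6 ≤ 6, so 6 is a centroid.
Every other node leaves some component of size > 6, so the centroid is unique.

6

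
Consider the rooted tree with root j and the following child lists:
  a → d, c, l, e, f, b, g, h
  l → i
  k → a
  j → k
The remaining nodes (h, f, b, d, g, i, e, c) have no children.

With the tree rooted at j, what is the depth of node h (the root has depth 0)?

Climbing from h to the root: h → a → k → j. That's 3 steps.

3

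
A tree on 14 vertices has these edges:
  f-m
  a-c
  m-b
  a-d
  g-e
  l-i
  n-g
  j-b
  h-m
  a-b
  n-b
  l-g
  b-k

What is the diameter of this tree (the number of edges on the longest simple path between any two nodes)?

BFS from i reaches f last, at distance 6; BFS from f confirms no node is farther.
Path: i-l-g-n-b-m-f.

6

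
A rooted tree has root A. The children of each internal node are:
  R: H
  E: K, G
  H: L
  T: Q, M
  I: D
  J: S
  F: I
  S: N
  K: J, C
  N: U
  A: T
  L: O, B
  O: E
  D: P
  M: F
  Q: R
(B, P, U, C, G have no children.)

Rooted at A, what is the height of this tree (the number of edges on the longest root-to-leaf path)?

12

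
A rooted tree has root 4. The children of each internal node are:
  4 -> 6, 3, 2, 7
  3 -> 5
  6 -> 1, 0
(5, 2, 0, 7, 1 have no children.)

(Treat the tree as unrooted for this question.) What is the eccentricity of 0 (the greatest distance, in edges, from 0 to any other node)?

The node farthest from 0 is 5, via 0-6-4-3-5 — 4 edges.

4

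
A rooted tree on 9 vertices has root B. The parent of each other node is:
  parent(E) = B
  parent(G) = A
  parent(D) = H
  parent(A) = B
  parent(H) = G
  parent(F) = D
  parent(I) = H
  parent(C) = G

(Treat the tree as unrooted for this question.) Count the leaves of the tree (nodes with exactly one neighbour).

The leaves are C, E, F, I.
That is 4 leaves.

4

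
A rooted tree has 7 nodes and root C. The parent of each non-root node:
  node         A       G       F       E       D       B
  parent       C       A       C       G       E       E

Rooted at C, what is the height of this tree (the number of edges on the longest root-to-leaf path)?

4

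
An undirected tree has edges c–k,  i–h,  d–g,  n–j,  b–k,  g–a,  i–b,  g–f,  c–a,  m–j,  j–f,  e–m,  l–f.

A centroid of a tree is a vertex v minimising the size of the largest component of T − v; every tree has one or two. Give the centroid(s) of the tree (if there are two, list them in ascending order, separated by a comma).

g

Removing g splits the tree into components of sizes 6, 6, 1; the largest is 6 ≤ ⌊14/2⌋ = 7.
No neighbour of g does as well, so g is the unique centroid.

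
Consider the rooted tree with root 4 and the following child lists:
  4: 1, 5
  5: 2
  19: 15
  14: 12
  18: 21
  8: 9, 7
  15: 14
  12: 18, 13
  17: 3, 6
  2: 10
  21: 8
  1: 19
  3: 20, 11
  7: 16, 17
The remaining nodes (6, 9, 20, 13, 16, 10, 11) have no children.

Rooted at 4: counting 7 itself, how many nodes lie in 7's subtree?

7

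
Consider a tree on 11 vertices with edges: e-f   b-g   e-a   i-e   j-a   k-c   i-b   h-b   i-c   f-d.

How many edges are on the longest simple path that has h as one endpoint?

5

A farthest node from h is j (d also at distance 5).
The path h-b-i-e-a-j has 5 edges.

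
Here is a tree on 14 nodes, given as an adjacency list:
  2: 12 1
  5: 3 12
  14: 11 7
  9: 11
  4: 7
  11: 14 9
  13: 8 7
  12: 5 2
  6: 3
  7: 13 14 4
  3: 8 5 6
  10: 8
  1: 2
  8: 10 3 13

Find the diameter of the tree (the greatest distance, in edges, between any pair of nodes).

Starting from 9, a farthest node is 1 at distance 10.
One longest path: 9 – 11 – 14 – 7 – 13 – 8 – 3 – 5 – 12 – 2 – 1.
So the diameter is 10.

10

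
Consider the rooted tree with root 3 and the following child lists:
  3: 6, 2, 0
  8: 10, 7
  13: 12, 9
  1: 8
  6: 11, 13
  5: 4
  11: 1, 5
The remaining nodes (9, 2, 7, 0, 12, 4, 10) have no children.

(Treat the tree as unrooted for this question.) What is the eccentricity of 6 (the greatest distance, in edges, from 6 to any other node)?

Distances from 6 peak at 4, attained at 7 (10 also at distance 4).
6-11-1-8-7

4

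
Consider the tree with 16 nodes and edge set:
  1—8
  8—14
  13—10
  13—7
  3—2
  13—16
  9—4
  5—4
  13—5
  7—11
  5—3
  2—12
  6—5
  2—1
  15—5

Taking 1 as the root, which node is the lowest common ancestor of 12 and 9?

12's ancestor chain is 12, 2, 1 and 9's is 9, 4, 5, 3, 2, 1; they first meet at 2.

2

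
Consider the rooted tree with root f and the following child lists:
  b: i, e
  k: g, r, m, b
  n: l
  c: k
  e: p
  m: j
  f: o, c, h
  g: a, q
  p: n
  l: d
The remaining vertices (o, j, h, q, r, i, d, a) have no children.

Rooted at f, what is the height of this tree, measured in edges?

8

The longest root-to-leaf path is f – c – k – b – e – p – n – l – d (8 edges).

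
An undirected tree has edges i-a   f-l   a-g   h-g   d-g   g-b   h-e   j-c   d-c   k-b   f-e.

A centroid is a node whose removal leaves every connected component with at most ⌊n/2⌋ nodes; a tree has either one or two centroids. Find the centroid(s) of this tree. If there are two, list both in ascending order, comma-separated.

Removing g splits the tree into components of sizes 4, 3, 2, 2; the largest is 4 ≤ ⌊12/2⌋ = 6.
No neighbour of g does as well, so g is the unique centroid.

g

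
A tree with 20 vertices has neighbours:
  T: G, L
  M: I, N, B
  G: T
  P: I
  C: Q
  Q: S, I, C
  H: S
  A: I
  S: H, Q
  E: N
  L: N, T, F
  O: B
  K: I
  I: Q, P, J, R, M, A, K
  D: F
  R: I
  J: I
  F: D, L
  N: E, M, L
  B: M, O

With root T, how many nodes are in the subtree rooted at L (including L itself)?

18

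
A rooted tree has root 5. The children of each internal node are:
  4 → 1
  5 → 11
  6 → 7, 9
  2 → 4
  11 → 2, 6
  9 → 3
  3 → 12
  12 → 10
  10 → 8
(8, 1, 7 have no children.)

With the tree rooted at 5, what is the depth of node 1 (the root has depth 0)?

5 → 11 → 2 → 4 → 1 — 4 edges.

4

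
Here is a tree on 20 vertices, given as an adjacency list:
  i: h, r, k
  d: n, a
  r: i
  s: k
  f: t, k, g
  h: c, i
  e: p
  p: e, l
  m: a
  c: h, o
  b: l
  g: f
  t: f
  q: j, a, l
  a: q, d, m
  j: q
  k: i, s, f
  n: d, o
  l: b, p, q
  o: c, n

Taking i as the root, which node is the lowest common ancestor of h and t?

i

Ancestors of h (toward the root): h, i.
Ancestors of t: t, f, k, i.
The deepest node appearing in both lists is i.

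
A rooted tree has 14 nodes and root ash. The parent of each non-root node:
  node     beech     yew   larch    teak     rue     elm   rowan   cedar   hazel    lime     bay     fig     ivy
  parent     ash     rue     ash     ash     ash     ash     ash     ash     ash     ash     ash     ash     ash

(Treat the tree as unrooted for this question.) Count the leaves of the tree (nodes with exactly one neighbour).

The leaves are bay, beech, cedar, elm, fig, hazel, ivy, larch, lime, rowan, teak, yew.
That is 12 leaves.

12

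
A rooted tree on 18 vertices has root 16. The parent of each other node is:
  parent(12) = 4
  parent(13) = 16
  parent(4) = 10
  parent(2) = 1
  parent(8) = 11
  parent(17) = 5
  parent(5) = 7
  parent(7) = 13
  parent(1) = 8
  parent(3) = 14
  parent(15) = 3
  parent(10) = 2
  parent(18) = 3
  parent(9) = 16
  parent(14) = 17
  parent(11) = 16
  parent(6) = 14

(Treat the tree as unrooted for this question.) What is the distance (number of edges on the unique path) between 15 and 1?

15–3–14–17–5–7–13–16–11–8–1: 10 edges.

10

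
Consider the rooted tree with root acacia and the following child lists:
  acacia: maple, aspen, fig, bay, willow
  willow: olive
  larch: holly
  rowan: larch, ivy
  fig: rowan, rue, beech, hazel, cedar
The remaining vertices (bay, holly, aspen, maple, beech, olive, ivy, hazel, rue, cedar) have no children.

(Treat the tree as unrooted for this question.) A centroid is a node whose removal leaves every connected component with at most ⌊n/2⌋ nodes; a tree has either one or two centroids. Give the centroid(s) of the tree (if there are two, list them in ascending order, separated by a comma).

fig

If fig is removed the pieces have sizes 6, 4, 1, 1, 1, 1, all ≤ ⌊15/2⌋ = 7.
Every other node leaves some component of size > 7, so the centroid is unique.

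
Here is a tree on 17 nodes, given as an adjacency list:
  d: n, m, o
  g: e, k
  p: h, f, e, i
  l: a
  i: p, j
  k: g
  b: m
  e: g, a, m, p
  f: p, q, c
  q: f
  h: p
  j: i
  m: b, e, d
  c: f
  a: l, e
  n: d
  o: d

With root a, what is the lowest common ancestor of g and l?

a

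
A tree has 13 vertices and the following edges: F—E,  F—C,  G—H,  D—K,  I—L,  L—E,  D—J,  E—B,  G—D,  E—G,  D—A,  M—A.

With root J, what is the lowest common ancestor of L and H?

G

Ancestors of L (toward the root): L, E, G, D, J.
Ancestors of H: H, G, D, J.
The deepest node appearing in both lists is G.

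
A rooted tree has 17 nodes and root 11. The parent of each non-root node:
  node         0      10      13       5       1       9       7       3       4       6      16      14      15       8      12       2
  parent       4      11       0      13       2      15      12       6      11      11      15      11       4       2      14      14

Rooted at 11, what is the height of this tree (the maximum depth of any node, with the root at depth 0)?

4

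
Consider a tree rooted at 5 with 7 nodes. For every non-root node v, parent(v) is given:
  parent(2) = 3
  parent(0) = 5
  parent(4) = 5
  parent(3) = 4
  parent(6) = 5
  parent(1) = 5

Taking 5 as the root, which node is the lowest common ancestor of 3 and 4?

Path 3→root: 3 4 5; path 4→root: 4 5.
First common node: 4.

4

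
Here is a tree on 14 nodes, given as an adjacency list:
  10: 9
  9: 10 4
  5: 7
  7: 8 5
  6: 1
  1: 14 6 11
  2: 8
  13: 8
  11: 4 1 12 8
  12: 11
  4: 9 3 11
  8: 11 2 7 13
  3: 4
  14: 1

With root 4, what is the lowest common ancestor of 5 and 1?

5's ancestor chain is 5, 7, 8, 11, 4 and 1's is 1, 11, 4; they first meet at 11.

11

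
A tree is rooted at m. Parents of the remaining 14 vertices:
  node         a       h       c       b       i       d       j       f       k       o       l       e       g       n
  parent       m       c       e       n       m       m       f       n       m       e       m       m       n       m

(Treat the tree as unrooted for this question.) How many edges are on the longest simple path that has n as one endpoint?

The node farthest from n is h, via n-m-e-c-h — 4 edges.

4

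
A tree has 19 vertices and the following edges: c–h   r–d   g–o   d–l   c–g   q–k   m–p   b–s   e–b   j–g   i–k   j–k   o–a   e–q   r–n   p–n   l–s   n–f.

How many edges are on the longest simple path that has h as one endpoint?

The node farthest from h is m, via h – c – g – j – k – q – e – b – s – l – d – r – n – p – m — 14 edges.

14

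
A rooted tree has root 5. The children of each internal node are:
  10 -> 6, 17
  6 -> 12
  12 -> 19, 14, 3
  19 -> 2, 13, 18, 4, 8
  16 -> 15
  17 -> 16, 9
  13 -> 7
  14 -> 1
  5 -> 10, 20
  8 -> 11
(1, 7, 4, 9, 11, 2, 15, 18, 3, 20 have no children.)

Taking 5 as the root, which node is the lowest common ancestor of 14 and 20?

5

Path 14→root: 14 12 6 10 5; path 20→root: 20 5.
First common node: 5.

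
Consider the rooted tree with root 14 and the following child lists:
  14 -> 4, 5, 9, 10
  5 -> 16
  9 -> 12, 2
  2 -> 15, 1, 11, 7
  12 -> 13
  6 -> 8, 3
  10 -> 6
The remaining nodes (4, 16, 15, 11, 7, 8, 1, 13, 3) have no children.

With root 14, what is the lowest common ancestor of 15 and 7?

15's ancestor chain is 15, 2, 9, 14 and 7's is 7, 2, 9, 14; they first meet at 2.

2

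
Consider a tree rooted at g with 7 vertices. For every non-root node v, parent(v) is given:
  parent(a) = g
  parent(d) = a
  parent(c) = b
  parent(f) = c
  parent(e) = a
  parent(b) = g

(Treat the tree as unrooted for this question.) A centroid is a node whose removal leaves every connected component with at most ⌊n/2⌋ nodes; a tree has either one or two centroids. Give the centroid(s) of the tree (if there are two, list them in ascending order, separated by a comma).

Removing g splits the tree into components of sizes 3, 3; the largest is 3 ≤ ⌊7/2⌋ = 3.
Every other node leaves some component of size > 3, so the centroid is unique.

g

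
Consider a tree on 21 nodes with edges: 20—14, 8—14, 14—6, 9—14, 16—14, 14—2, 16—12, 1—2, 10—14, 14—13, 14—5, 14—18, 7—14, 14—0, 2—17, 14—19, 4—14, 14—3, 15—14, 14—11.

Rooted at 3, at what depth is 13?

Climbing from 13 to the root: 13 – 14 – 3. That's 2 steps.

2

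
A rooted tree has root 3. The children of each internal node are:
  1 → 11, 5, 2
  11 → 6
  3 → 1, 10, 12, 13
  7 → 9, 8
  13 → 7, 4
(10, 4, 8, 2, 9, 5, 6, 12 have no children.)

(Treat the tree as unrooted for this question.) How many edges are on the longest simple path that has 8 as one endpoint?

A farthest node from 8 is 6.
The path 8 – 7 – 13 – 3 – 1 – 11 – 6 has 6 edges.

6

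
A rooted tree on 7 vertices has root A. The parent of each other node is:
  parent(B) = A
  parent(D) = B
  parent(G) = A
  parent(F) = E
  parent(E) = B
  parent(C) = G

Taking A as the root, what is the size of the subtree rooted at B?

B's subtree: {B, E, D, F}, size 4.

4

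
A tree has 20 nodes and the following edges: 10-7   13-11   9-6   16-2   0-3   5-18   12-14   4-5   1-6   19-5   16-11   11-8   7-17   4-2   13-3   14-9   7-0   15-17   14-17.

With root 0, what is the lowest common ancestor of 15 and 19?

15's ancestor chain is 15, 17, 7, 0 and 19's is 19, 5, 4, 2, 16, 11, 13, 3, 0; they first meet at 0.

0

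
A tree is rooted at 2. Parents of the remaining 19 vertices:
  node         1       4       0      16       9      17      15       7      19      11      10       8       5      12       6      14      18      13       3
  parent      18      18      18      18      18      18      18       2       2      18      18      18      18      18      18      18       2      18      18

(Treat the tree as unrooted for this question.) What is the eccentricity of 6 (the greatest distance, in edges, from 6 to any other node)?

3

The node farthest from 6 is 7 (19 also at distance 3), via 6–18–2–7 — 3 edges.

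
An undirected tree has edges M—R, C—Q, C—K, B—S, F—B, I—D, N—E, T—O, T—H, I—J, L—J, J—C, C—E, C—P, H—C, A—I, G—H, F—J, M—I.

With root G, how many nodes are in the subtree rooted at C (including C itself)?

C's subtree: {C, J, E, P, K, Q, F, I, L, N, B, D, M, A, S, R}, size 16.

16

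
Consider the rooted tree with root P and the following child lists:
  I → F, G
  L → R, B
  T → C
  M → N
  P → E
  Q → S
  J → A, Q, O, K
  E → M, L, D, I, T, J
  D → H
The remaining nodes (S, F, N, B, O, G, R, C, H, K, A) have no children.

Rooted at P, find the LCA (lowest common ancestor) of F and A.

F's ancestor chain is F, I, E, P and A's is A, J, E, P; they first meet at E.

E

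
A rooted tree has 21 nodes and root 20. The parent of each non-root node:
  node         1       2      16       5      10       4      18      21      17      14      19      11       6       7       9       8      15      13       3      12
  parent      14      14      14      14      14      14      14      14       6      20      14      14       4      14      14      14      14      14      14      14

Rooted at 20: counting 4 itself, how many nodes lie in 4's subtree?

3

Descendants of 4 (including itself): 4, 6, 17. That's 3.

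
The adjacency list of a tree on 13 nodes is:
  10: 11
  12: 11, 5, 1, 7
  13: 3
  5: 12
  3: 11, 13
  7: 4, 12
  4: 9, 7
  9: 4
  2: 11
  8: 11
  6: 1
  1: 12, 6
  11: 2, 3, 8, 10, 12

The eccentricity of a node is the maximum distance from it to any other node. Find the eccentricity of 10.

The node farthest from 10 is 9, via 10-11-12-7-4-9 — 5 edges.

5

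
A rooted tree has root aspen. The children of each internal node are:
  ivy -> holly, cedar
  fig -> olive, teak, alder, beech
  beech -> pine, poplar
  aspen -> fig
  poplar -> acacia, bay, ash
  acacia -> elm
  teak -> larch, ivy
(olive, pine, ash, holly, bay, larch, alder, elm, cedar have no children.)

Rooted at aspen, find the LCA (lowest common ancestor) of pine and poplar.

beech

Ancestors of pine (toward the root): pine, beech, fig, aspen.
Ancestors of poplar: poplar, beech, fig, aspen.
The deepest node appearing in both lists is beech.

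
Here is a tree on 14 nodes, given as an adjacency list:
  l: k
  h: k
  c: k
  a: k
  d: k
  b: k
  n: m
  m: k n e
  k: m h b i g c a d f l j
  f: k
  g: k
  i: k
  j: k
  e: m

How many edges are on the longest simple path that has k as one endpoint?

Distances from k peak at 2, attained at n (e also at distance 2).
k-m-n

2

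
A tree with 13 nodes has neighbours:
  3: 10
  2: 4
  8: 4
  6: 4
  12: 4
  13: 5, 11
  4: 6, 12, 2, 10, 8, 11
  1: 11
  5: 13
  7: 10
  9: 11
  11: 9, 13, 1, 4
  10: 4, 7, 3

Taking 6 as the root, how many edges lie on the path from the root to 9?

3

6 – 4 – 11 – 9 — 3 edges.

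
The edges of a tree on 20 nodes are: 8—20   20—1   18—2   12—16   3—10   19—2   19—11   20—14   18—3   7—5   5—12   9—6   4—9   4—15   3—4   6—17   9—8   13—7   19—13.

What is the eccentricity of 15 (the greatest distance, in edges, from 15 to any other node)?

Distances from 15 peak at 10, attained at 16.
15 – 4 – 3 – 18 – 2 – 19 – 13 – 7 – 5 – 12 – 16

10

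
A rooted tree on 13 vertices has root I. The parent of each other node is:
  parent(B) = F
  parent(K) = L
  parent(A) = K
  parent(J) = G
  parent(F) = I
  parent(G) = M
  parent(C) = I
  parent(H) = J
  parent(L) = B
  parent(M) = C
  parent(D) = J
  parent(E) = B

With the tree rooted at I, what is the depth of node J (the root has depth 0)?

4

Climbing from J to the root: J–G–M–C–I. That's 4 steps.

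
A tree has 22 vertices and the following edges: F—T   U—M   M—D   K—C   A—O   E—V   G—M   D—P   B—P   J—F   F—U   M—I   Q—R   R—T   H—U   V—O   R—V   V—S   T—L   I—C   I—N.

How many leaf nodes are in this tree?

11

Exactly 11 nodes have a single neighbour: A, B, E, G, H, J, K, L, N, Q, S.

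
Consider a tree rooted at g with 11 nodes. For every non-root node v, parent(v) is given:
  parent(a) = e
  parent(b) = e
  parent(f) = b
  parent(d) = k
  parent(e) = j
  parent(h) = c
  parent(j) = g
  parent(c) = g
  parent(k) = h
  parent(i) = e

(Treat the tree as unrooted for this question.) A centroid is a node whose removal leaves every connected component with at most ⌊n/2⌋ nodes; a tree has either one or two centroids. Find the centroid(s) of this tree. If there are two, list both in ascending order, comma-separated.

Removing j splits the tree into components of sizes 5, 5; the largest is 5 ≤ ⌊11/2⌋ = 5.
Every other node leaves some component of size > 5, so the centroid is unique.

j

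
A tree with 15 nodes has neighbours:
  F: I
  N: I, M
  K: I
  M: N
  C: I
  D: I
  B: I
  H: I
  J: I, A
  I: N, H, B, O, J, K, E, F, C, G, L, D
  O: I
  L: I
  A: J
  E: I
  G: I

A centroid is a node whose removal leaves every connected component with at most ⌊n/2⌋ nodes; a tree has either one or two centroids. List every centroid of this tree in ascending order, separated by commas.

Delete I: the remaining components have sizes 2, 2, 1, 1, 1, 1, 1, 1, 1, 1, 1, 1. Max 2 ≤ 7, so I is a centroid.
Every other node leaves some component of size > 7, so the centroid is unique.

I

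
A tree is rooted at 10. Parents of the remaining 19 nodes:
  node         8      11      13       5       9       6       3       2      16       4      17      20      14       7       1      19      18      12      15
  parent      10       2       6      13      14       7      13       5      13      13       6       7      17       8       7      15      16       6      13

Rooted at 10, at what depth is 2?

6

10 → 8 → 7 → 6 → 13 → 5 → 2 — 6 edges.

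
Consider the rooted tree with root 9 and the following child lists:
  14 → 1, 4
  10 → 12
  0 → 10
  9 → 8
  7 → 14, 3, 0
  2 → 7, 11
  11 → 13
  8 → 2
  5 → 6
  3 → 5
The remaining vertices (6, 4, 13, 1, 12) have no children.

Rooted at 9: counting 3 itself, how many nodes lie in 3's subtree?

3

Descendants of 3 (including itself): 3, 5, 6. That's 3.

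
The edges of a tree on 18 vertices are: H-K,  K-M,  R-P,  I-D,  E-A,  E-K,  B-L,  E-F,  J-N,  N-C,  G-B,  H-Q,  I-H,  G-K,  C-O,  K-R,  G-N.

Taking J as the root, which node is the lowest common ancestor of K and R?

Path K→root: K G N J; path R→root: R K G N J.
First common node: K.

K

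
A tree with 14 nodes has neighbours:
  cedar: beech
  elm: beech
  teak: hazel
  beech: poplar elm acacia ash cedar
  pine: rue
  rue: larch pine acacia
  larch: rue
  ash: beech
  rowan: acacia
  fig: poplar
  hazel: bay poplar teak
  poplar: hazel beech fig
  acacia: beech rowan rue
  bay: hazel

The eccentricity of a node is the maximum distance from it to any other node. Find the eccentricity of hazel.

Distances from hazel peak at 5, attained at pine (larch also at distance 5).
hazel-poplar-beech-acacia-rue-pine

5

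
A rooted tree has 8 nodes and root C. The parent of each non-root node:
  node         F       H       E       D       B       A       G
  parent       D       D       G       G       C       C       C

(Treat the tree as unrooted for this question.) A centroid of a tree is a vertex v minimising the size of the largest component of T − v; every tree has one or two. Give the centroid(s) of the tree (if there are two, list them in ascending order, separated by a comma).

G

If G is removed the pieces have sizes 3, 3, 1, all ≤ ⌊8/2⌋ = 4.
No neighbour of G does as well, so G is the unique centroid.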